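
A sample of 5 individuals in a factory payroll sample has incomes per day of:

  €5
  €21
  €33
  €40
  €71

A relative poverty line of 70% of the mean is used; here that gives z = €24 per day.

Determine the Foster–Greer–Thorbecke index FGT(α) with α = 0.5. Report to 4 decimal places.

0.2487

Incomes under z: €5, €21 (q = 2 of N = 5).
Normalized shortfalls: (24−5)/24 = 0.7917; (24−21)/24 = 0.1250.
Raised to α = 0.5: 0.88976; 0.35355.
Sum = 1.243310; FGT(0.5) = 1.243310 / 5 = 0.2487.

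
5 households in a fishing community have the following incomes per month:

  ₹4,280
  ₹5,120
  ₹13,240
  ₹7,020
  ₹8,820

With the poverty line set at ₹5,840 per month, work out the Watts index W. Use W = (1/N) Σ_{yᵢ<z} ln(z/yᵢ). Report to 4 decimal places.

0.0885

Incomes under z: ₹4,280, ₹5,120 (q = 2 of N = 5).
Log gaps: ln(5840/4280) = 0.3108; ln(5840/5120) = 0.1316.
W = 0.442354 / 5 = 0.0885.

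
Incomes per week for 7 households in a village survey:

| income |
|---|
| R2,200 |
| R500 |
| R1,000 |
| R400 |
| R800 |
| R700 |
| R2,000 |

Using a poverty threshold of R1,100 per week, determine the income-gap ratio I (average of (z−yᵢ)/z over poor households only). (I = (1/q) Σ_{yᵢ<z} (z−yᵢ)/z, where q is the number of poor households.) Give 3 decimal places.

0.382

Incomes under z: R400, R500, R700, R800, R1,000 (q = 5 of N = 7).
Shortfall ratios (z−y)/z: 0.6364, 0.5455, 0.3636, 0.2727, 0.0909; sum = 1.909091.
I averages over the q = 5 poor units only: 1.909091 / 5 = 0.382.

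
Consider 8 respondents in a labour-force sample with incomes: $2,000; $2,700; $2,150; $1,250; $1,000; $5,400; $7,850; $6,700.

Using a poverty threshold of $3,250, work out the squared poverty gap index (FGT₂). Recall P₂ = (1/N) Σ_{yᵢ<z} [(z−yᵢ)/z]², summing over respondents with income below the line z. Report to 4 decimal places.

0.1436

Incomes under z: $1,000, $1,250, $2,000, $2,150, $2,700 (q = 5 of N = 8).
Gap ratios (z−y)/z: (3250−1000)/3250 = 0.6923; (3250−1250)/3250 = 0.6154; (3250−2000)/3250 = 0.3846; (3250−2150)/3250 = 0.3385; (3250−2700)/3250 = 0.1692.
Squared: 0.4793; 0.3787; 0.1479; 0.1146; 0.0286.
Sum = 1.149112; P₂ = 1.149112 / 8 = 0.1436.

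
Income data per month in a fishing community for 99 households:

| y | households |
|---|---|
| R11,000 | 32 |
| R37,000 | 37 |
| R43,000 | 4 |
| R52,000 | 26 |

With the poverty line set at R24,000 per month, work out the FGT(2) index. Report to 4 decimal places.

Below z: 32×R11,000 (q = 32 of N = 99).
Gap ratios (z−y)/z: (24000−11000)/24000 = 0.5417 (×32).
Squared: 0.2934 (×32).
Sum = 9.388889; P₂ = 9.388889 / 99 = 0.0948.

0.0948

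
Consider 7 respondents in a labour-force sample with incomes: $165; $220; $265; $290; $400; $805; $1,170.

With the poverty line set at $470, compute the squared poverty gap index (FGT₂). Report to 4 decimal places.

0.1519

Incomes under z: $165, $220, $265, $290, $400 (q = 5 of N = 7).
Relative gaps: (470−165)/470 = 0.6489; (470−220)/470 = 0.5319; (470−265)/470 = 0.4362; (470−290)/470 = 0.3830; (470−400)/470 = 0.1489.
Squared: 0.4211; 0.2829; 0.1902; 0.1467; 0.0222.
Sum = 1.063151; P₂ = 1.063151 / 7 = 0.1519.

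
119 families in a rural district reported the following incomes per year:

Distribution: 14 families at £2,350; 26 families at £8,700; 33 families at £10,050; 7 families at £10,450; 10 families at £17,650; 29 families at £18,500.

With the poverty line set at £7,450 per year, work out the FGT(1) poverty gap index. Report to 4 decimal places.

0.0805

Below z: 14×£2,350 (q = 14 of N = 119).
Relative gaps: (7450−2350)/7450 = 0.6846 (×14).
Σ = 9.583893. Dividing by the full population N = 119 gives P₁ = 0.0805.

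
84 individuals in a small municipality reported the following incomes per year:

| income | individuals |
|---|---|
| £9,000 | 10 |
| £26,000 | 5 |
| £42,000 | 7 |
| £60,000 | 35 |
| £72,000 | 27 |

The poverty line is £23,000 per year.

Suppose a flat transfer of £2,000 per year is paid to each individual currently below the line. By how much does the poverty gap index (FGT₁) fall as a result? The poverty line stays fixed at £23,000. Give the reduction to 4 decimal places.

Before: below the line — 10×£9,000; poverty gap index (FGT₁) = 0.072464.
After the £2,000 transfer: below the line — 10×£11,000; poverty gap index (FGT₁) = 0.062112.
Reduction = 0.072464 − 0.062112 = 0.0104.

0.0104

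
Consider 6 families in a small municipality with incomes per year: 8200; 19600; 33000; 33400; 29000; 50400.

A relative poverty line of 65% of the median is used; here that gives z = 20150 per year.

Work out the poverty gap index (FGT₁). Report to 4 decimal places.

0.1034

Poor units: 8200, 19600 (q = 2 of N = 6).
Gap ratios (z−y)/z: (20150−8200)/20150 = 0.5931; (20150−19600)/20150 = 0.0273.
Sum of shortfalls = 0.620347; P₁ averages over all N: 0.620347 / 6 = 0.1034.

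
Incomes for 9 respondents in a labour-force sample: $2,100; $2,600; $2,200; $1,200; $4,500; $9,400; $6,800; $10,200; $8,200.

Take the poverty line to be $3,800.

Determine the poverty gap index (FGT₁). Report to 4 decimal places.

0.2076

Poor units: $1,200, $2,100, $2,200, $2,600 (q = 4 of N = 9).
Relative gaps: (3800−1200)/3800 = 0.6842; (3800−2100)/3800 = 0.4474; (3800−2200)/3800 = 0.4211; (3800−2600)/3800 = 0.3158.
Sum of shortfalls = 1.868421; P₁ averages over all N: 1.868421 / 9 = 0.2076.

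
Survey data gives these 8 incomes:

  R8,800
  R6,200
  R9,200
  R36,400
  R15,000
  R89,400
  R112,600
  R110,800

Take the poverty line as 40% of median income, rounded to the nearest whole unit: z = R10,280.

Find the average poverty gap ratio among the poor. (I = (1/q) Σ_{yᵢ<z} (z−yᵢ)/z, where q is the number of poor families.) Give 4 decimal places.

Below z: R6,200, R8,800, R9,200 (q = 3 of N = 8).
Relative gaps: 0.3969, 0.1440, 0.1051; sum = 0.645914.
The income-gap ratio divides by q (the poor only): 0.645914 / 3 = 0.2153.

0.2153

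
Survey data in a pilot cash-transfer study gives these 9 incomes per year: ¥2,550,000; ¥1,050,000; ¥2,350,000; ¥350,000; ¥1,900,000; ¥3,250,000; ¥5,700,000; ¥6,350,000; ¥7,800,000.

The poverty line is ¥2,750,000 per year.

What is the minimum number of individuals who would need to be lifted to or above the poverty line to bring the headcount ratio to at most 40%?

2

Currently q = 5 of N = 9 are below the line (H = 0.556).
A headcount ratio of at most 40% allows at most ⌊0.40 × 9⌋ = 3 poor individuals.
So at least 5 − 3 = 2 must be lifted.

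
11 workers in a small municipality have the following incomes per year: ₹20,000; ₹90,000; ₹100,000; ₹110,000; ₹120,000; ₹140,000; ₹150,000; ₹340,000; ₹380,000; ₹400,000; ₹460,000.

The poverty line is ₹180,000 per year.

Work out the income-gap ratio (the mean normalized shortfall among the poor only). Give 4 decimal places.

Below z: ₹20,000, ₹90,000, ₹100,000, ₹110,000, ₹120,000, ₹140,000, ₹150,000 (q = 7 of N = 11).
Shortfall ratios (z−y)/z: 0.8889, 0.5000, 0.4444, 0.3889, 0.3333, 0.2222, 0.1667; sum = 2.944444.
I averages over the q = 7 poor units only: 2.944444 / 7 = 0.4206.

0.4206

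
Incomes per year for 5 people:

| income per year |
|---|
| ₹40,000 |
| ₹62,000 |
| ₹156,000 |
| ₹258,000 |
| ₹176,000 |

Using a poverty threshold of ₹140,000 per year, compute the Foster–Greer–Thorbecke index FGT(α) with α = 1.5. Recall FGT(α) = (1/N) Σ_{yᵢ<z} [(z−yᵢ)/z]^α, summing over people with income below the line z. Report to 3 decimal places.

0.204

Poor units: ₹40,000, ₹62,000 (q = 2 of N = 5).
Gap ratios (z−y)/z: (140000−40000)/140000 = 0.7143; (140000−62000)/140000 = 0.5571.
Raised to α = 1.5: 0.60368; 0.41586.
Sum = 1.019544; FGT(1.5) = 1.019544 / 5 = 0.204.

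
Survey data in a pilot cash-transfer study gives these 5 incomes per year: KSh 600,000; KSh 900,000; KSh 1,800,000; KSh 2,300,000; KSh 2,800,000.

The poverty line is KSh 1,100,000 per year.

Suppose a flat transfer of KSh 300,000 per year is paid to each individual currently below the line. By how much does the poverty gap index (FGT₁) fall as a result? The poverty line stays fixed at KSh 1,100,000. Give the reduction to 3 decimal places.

0.091

Before: below the line — KSh 600,000, KSh 900,000; poverty gap index (FGT₁) = 0.12727.
After the KSh 300,000 transfer: below the line — KSh 900,000; poverty gap index (FGT₁) = 0.03636.
Reduction = 0.12727 − 0.03636 = 0.091.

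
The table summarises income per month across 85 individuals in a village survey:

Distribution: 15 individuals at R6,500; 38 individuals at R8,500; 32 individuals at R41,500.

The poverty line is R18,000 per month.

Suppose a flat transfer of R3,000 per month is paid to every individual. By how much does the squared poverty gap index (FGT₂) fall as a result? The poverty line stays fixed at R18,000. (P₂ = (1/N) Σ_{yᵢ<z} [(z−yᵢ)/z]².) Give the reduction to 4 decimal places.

Before: below the line — 15×R6,500, 38×R8,500; squared poverty gap index (FGT₂) = 0.196560.
After the R3,000 transfer: below the line — 15×R9,500, 38×R11,500; squared poverty gap index (FGT₂) = 0.097649.
Reduction = 0.196560 − 0.097649 = 0.0989.

0.0989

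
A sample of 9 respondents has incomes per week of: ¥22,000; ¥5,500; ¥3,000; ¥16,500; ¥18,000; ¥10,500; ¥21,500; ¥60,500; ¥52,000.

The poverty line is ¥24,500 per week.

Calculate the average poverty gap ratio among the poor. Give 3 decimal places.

0.434

Poor units: ¥3,000, ¥5,500, ¥10,500, ¥16,500, ¥18,000, ¥21,500, ¥22,000 (q = 7 of N = 9).
Shortfall ratios (z−y)/z: 0.8776, 0.7755, 0.5714, 0.3265, 0.2653, 0.1224, 0.1020; sum = 3.040816.
I averages over the q = 7 poor units only: 3.040816 / 7 = 0.434.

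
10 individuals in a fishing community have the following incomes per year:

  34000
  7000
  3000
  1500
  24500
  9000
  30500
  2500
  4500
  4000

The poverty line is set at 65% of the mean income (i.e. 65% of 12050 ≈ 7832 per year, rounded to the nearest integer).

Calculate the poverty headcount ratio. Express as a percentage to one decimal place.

60.0%

6 of the 10 individuals have income below 7832.
H = 6/10 = 60.0%.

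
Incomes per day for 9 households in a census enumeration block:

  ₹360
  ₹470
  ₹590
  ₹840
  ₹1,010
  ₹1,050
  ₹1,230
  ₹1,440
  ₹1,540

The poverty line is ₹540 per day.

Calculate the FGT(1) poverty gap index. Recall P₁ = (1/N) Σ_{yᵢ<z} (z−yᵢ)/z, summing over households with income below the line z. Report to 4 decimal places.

0.0514

Below the line: ₹360, ₹470 (q = 2 of N = 9).
Normalized shortfalls: (540−360)/540 = 0.3333; (540−470)/540 = 0.1296.
Sum of shortfalls = 0.462963; P₁ averages over all N: 0.462963 / 9 = 0.0514.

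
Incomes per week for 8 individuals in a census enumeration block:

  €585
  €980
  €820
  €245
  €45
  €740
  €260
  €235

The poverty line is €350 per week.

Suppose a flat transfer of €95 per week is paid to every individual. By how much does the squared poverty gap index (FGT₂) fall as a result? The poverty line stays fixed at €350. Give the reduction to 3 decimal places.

Before: below the line — €45, €235, €245, €260; squared poverty gap index (FGT₂) = 0.12793.
After the €95 transfer: below the line — €140, €330, €340; squared poverty gap index (FGT₂) = 0.04551.
Reduction = 0.12793 − 0.04551 = 0.082.

0.082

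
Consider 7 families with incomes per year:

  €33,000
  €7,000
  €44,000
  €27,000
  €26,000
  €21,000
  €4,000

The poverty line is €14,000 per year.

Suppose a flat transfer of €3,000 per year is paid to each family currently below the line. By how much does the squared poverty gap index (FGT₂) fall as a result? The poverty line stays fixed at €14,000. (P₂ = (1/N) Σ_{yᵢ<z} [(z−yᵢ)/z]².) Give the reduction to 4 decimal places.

0.0612

Before: below the line — €4,000, €7,000; squared poverty gap index (FGT₂) = 0.108601.
After the €3,000 transfer: below the line — €7,000, €10,000; squared poverty gap index (FGT₂) = 0.047376.
Reduction = 0.108601 − 0.047376 = 0.0612.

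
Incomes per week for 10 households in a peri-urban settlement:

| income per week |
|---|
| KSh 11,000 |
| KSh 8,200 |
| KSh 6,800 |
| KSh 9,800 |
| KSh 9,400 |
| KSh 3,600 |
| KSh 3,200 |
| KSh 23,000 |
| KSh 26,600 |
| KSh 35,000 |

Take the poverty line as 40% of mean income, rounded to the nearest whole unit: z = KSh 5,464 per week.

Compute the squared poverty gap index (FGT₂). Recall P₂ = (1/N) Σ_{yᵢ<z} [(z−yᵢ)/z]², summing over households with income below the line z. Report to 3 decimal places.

Incomes under z: KSh 3,200, KSh 3,600 (q = 2 of N = 10).
Gap ratios (z−y)/z: (5464−3200)/5464 = 0.4143; (5464−3600)/5464 = 0.3411.
Squared: 0.1717; 0.1164.
Sum = 0.288063; P₂ = 0.288063 / 10 = 0.029.

0.029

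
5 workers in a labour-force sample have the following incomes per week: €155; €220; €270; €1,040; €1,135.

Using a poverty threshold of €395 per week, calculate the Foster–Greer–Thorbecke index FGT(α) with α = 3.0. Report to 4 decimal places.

0.0686

Below z: €155, €220, €270 (q = 3 of N = 5).
Normalized shortfalls: (395−155)/395 = 0.6076; (395−220)/395 = 0.4430; (395−270)/395 = 0.3165.
Raised to α = 3.0: 0.22431; 0.08696; 0.03169.
Sum = 0.342959; FGT(3.0) = 0.342959 / 5 = 0.0686.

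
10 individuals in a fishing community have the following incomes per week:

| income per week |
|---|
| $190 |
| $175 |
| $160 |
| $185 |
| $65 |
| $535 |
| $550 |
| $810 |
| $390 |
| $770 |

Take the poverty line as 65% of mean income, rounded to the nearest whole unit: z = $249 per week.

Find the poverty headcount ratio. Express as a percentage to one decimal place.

50.0%

5 of the 10 individuals have income below $249.
H = 5/10 = 50.0%.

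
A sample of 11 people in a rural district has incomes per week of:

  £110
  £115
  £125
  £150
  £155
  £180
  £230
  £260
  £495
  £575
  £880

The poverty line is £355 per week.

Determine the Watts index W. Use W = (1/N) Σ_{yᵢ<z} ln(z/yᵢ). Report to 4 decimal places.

Poor units: £110, £115, £125, £150, £155, £180, £230, £260 (q = 8 of N = 11).
Log gaps: ln(355/110) = 1.1716; ln(355/115) = 1.1272; ln(355/125) = 1.0438; ln(355/150) = 0.8615; ln(355/155) = 0.8287; ln(355/180) = 0.6792; ln(355/230) = 0.4340; ln(355/260) = 0.3114.
W = 6.457438 / 11 = 0.5870.

0.5870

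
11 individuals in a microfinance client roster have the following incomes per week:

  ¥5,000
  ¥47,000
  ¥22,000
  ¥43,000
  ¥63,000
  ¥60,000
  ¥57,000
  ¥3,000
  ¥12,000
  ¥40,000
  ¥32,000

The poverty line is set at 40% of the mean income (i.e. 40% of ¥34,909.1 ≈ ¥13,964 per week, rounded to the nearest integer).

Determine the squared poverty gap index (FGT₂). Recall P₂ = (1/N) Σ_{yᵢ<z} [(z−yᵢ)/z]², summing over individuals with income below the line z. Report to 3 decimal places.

Poor units: ¥3,000, ¥5,000, ¥12,000 (q = 3 of N = 11).
Relative gaps: (13964−3000)/13964 = 0.7852; (13964−5000)/13964 = 0.6419; (13964−12000)/13964 = 0.1406.
Squared: 0.6165; 0.4121; 0.0198.
Sum = 1.048343; P₂ = 1.048343 / 11 = 0.095.

0.095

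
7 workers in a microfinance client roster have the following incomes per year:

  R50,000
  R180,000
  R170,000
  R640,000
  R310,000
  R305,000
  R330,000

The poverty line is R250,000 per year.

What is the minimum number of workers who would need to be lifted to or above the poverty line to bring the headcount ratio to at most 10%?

Currently q = 3 of N = 7 are below the line (H = 0.429).
A headcount ratio of at most 10% allows at most ⌊0.10 × 7⌋ = 0 poor workers.
So at least 3 − 0 = 3 must be lifted.

3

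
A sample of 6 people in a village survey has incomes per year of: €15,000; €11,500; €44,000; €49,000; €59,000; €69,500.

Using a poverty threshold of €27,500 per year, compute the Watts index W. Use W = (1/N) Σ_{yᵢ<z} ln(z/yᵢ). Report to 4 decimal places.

0.2463

Incomes under z: €11,500, €15,000 (q = 2 of N = 6).
ln(z/y) terms: ln(27500/11500) = 0.8718; ln(27500/15000) = 0.6061.
W = 1.477975 / 6 = 0.2463.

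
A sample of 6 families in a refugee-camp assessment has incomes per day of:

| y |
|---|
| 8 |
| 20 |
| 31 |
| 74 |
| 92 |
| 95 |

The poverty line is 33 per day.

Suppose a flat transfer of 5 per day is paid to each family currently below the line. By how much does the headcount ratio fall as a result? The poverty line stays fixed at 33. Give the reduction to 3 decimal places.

0.167

Before: below the line — 8, 20, 31; headcount ratio = 0.50000.
After the 5 transfer: below the line — 13, 25; headcount ratio = 0.33333.
Reduction = 0.50000 − 0.33333 = 0.167.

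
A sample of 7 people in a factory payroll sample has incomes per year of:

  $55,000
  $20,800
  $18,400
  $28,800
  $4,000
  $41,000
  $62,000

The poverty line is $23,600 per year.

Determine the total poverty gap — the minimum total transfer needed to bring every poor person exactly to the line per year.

$27,600

Poor units: $4,000, $18,400, $20,800 (q = 3 of N = 7).
Individual gaps: 23600−4000 = 19600; 23600−18400 = 5200; 23600−20800 = 2800.
Aggregate gap = $27,600.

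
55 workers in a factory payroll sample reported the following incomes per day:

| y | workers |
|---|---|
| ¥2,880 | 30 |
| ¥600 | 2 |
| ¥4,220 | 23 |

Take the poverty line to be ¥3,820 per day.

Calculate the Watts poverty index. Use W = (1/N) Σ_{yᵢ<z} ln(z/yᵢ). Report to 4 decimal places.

0.2214

Poor units: 2×¥600, 30×¥2,880 (q = 32 of N = 55).
Log gaps: ln(3820/600) = 1.8511 (×2); ln(3820/2880) = 0.2825 (×30).
W = 12.175956 / 55 = 0.2214.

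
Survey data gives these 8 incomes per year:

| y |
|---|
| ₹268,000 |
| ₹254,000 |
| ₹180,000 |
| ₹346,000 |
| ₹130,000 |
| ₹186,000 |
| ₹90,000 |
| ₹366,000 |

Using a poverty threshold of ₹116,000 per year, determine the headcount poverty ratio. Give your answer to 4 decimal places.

0.1250

1 of the 8 households have income below ₹116,000.
H = 1/8 = 0.1250.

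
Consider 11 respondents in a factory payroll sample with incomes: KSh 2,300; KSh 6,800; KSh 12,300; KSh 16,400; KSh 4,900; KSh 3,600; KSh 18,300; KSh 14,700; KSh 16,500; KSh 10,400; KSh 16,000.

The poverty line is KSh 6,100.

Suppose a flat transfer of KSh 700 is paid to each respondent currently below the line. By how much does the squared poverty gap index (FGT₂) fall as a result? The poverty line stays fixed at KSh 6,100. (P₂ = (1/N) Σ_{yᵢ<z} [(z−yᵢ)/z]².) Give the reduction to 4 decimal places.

0.0221

Before: below the line — KSh 2,300, KSh 3,600, KSh 4,900; squared poverty gap index (FGT₂) = 0.054067.
After the KSh 700 transfer: below the line — KSh 3,000, KSh 4,300, KSh 5,600; squared poverty gap index (FGT₂) = 0.032005.
Reduction = 0.054067 − 0.032005 = 0.0221.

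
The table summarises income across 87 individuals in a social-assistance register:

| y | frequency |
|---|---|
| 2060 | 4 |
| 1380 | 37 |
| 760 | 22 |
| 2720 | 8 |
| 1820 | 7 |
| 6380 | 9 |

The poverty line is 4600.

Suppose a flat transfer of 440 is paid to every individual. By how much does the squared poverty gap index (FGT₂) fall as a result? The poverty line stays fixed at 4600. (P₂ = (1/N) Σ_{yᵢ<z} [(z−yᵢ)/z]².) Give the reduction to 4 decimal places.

Before: below the line — 22×760, 37×1380, 7×1820, 4×2060, 8×2720; squared poverty gap index (FGT₂) = 0.443373.
After the 440 transfer: below the line — 22×1200, 37×1820, 7×2260, 4×2500, 8×3160; squared poverty gap index (FGT₂) = 0.332893.
Reduction = 0.443373 − 0.332893 = 0.1105.

0.1105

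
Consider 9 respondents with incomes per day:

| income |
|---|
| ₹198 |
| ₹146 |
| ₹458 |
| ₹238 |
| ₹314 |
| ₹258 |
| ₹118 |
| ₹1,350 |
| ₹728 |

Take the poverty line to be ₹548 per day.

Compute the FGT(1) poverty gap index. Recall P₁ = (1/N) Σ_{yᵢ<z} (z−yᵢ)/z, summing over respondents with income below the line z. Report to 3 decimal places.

0.427

Incomes under z: ₹118, ₹146, ₹198, ₹238, ₹258, ₹314, ₹458 (q = 7 of N = 9).
Gap ratios (z−y)/z: (548−118)/548 = 0.7847; (548−146)/548 = 0.7336; (548−198)/548 = 0.6387; (548−238)/548 = 0.5657; (548−258)/548 = 0.5292; (548−314)/548 = 0.4270; (548−458)/548 = 0.1642.
Σ = 3.843066. Dividing by the full population N = 9 gives P₁ = 0.427.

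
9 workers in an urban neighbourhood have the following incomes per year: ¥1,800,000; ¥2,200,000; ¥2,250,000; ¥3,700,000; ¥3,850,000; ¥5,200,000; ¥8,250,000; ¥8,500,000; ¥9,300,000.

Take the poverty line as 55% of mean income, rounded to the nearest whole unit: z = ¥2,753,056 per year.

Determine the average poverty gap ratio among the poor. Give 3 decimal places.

0.243

Incomes under z: ¥1,800,000, ¥2,200,000, ¥2,250,000 (q = 3 of N = 9).
Relative gaps: 0.3462, 0.2009, 0.1827; sum = 0.729796.
The income-gap ratio divides by q (the poor only): 0.729796 / 3 = 0.243.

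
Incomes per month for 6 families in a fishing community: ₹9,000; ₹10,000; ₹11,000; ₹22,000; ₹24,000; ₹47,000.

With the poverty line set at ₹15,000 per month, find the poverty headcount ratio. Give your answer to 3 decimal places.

0.500

3 of the 6 families have income below ₹15,000.
H = 3/6 = 0.500.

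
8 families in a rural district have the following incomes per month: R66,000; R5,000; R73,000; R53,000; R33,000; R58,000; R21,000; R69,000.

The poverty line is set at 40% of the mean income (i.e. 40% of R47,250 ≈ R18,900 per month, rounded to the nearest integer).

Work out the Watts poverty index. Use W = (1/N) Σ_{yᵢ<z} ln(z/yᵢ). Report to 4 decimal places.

0.1662

Below the line: R5,000 (q = 1 of N = 8).
ln(z/y) terms: ln(18900/5000) = 1.3297.
W = 1.329724 / 8 = 0.1662.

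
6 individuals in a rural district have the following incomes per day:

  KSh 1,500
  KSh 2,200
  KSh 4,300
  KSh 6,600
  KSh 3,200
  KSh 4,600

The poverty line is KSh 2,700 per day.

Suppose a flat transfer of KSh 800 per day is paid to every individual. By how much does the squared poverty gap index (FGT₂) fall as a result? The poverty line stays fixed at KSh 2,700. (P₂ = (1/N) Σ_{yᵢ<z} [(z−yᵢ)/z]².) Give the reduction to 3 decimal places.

0.035

Before: below the line — KSh 1,500, KSh 2,200; squared poverty gap index (FGT₂) = 0.03864.
After the KSh 800 transfer: below the line — KSh 2,300; squared poverty gap index (FGT₂) = 0.00366.
Reduction = 0.03864 − 0.00366 = 0.035.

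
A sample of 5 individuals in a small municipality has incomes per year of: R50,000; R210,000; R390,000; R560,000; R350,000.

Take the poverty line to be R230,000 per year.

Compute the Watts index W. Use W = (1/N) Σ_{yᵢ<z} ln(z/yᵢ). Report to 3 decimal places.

0.323

Below z: R50,000, R210,000 (q = 2 of N = 5).
ln(z/y) terms: ln(230000/50000) = 1.5261; ln(230000/210000) = 0.0910.
W = 1.617028 / 5 = 0.323.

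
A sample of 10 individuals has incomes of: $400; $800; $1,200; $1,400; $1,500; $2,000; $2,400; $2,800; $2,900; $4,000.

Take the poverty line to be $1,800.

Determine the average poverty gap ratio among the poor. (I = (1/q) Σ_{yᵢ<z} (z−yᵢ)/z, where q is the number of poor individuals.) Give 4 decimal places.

0.4111

Below the line: $400, $800, $1,200, $1,400, $1,500 (q = 5 of N = 10).
Relative gaps: 0.7778, 0.5556, 0.3333, 0.2222, 0.1667; sum = 2.055556.
The income-gap ratio divides by q (the poor only): 2.055556 / 5 = 0.4111.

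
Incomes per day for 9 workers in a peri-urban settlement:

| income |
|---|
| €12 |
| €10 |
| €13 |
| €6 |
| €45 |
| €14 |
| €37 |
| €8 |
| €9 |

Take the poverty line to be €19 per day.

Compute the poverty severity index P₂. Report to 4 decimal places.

0.1788

Poor units: €6, €8, €9, €10, €12, €13, €14 (q = 7 of N = 9).
Relative gaps: (19−6)/19 = 0.6842; (19−8)/19 = 0.5789; (19−9)/19 = 0.5263; (19−10)/19 = 0.4737; (19−12)/19 = 0.3684; (19−13)/19 = 0.3158; (19−14)/19 = 0.2632.
Squared: 0.4681; 0.3352; 0.2770; 0.2244; 0.1357; 0.0997; 0.0693.
Sum = 1.609418; P₂ = 1.609418 / 9 = 0.1788.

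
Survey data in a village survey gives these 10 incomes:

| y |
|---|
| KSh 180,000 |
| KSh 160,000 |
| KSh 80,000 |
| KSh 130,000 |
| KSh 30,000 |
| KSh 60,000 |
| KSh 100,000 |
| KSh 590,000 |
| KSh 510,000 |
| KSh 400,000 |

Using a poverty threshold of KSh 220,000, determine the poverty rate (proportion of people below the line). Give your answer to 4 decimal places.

0.7000

7 of the 10 people have income below KSh 220,000.
H = 7/10 = 0.7000.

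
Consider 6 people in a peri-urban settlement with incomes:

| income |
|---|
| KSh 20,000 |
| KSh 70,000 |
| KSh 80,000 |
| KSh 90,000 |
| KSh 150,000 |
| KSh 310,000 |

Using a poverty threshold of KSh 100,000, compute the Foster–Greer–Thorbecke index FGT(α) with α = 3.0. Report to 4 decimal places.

0.0913

Below z: KSh 20,000, KSh 70,000, KSh 80,000, KSh 90,000 (q = 4 of N = 6).
Normalized shortfalls: (100000−20000)/100000 = 0.8000; (100000−70000)/100000 = 0.3000; (100000−80000)/100000 = 0.2000; (100000−90000)/100000 = 0.1000.
Raised to α = 3.0: 0.51200; 0.02700; 0.00800; 0.00100.
Sum = 0.548000; FGT(3.0) = 0.548000 / 6 = 0.0913.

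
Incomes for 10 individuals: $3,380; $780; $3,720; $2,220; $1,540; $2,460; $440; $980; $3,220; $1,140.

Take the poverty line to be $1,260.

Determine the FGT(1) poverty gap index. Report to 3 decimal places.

0.135

Below z: $440, $780, $980, $1,140 (q = 4 of N = 10).
Shortfall ratios: (1260−440)/1260 = 0.6508; (1260−780)/1260 = 0.3810; (1260−980)/1260 = 0.2222; (1260−1140)/1260 = 0.0952.
Σ = 1.349206. Dividing by the full population N = 10 gives P₁ = 0.135.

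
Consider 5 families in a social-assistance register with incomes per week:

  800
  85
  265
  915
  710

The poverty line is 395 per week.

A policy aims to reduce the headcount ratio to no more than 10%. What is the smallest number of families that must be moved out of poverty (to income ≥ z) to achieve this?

Currently q = 2 of N = 5 are below the line (H = 0.400).
A headcount ratio of at most 10% allows at most ⌊0.10 × 5⌋ = 0 poor families.
So at least 2 − 0 = 2 must be lifted.

2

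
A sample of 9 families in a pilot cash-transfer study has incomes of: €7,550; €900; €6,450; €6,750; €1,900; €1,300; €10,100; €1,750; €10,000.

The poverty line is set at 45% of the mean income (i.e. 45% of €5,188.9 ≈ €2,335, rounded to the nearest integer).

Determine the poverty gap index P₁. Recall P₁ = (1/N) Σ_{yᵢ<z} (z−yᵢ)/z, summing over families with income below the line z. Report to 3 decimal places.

Incomes under z: €900, €1,300, €1,750, €1,900 (q = 4 of N = 9).
Normalized shortfalls: (2335−900)/2335 = 0.6146; (2335−1300)/2335 = 0.4433; (2335−1750)/2335 = 0.2505; (2335−1900)/2335 = 0.1863.
Σ = 1.494647. Dividing by the full population N = 9 gives P₁ = 0.166.

0.166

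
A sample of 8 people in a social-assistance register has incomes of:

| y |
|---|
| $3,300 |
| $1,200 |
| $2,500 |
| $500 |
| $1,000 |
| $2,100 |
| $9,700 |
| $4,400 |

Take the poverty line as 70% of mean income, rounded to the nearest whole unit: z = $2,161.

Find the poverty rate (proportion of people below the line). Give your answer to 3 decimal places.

4 of the 8 people have income below $2,161.
H = 4/8 = 0.500.

0.500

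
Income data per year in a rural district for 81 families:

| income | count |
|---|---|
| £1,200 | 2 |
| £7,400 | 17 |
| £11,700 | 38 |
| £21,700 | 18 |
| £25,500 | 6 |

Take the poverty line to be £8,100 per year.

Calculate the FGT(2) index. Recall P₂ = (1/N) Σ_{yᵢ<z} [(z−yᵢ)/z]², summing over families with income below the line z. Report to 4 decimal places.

0.0195

Poor units: 2×£1,200, 17×£7,400 (q = 19 of N = 81).
Shortfall ratios: (8100−1200)/8100 = 0.8519 (×2); (8100−7400)/8100 = 0.0864 (×17).
Squared: 0.7257 (×2); 0.0075 (×17).
Sum = 1.578266; P₂ = 1.578266 / 81 = 0.0195.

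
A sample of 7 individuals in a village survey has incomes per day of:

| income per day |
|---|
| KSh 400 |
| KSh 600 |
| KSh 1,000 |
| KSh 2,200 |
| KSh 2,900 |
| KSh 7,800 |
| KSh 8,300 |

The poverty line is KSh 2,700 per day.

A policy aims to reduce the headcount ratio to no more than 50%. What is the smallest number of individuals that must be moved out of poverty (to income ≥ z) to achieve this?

1

Currently q = 4 of N = 7 are below the line (H = 0.571).
A headcount ratio of at most 50% allows at most ⌊0.50 × 7⌋ = 3 poor individuals.
So at least 4 − 3 = 1 must be lifted.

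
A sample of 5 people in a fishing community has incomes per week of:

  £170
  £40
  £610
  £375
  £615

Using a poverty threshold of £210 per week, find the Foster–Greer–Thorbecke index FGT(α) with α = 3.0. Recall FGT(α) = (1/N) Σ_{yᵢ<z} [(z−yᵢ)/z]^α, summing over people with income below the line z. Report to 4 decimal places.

0.1075

Below z: £40, £170 (q = 2 of N = 5).
Relative gaps: (210−40)/210 = 0.8095; (210−170)/210 = 0.1905.
Raised to α = 3.0: 0.53050; 0.00691.
Sum = 0.537415; FGT(3.0) = 0.537415 / 5 = 0.1075.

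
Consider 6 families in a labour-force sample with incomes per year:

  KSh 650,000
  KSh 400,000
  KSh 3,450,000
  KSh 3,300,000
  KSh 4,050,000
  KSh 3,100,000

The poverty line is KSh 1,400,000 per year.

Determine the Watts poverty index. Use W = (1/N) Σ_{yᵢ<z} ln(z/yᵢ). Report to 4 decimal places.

0.3367

Below the line: KSh 400,000, KSh 650,000 (q = 2 of N = 6).
Log shortfalls: ln(1400000/400000) = 1.2528; ln(1400000/650000) = 0.7673.
W = 2.020018 / 6 = 0.3367.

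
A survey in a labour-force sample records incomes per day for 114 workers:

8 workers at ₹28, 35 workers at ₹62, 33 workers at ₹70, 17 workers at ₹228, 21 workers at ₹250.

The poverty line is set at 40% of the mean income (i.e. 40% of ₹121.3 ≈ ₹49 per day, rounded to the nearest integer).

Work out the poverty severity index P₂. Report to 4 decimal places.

Poor units: 8×₹28 (q = 8 of N = 114).
Relative gaps: (49−28)/49 = 0.4286 (×8).
Squared: 0.1837 (×8).
Sum = 1.469388; P₂ = 1.469388 / 114 = 0.0129.

0.0129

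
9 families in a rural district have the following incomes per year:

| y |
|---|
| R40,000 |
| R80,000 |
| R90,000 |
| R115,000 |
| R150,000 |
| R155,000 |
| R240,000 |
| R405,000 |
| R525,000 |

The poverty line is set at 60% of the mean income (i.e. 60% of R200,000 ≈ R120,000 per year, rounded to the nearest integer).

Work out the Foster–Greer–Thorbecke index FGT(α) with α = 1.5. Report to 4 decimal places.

0.0967

Poor units: R40,000, R80,000, R90,000, R115,000 (q = 4 of N = 9).
Normalized shortfalls: (120000−40000)/120000 = 0.6667; (120000−80000)/120000 = 0.3333; (120000−90000)/120000 = 0.2500; (120000−115000)/120000 = 0.0417.
Raised to α = 1.5: 0.54433; 0.19245; 0.12500; 0.00851.
Sum = 0.870286; FGT(1.5) = 0.870286 / 9 = 0.0967.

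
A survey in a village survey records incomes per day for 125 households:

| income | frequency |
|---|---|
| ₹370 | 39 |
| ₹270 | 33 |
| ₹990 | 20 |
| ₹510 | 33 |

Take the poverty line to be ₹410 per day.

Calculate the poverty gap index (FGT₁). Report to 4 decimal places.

Incomes under z: 33×₹270, 39×₹370 (q = 72 of N = 125).
Relative gaps: (410−270)/410 = 0.3415 (×33); (410−370)/410 = 0.0976 (×39).
Σ = 15.073171. Dividing by the full population N = 125 gives P₁ = 0.1206.

0.1206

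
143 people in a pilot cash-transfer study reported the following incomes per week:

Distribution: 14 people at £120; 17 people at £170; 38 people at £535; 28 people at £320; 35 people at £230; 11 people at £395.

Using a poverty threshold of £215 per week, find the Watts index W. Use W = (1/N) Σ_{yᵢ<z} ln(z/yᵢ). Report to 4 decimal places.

0.0850

Below z: 14×£120, 17×£170 (q = 31 of N = 143).
ln(z/y) terms: ln(215/120) = 0.5831 (×14); ln(215/170) = 0.2348 (×17).
W = 12.156321 / 143 = 0.0850.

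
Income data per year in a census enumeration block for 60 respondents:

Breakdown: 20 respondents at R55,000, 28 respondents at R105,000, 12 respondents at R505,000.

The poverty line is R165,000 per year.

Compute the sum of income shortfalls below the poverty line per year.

R3,880,000

Poor units: 20×R55,000, 28×R105,000 (q = 48 of N = 60).
Individual gaps: 20×(165000−55000) = 2200000; 28×(165000−105000) = 1680000.
Aggregate gap = R3,880,000.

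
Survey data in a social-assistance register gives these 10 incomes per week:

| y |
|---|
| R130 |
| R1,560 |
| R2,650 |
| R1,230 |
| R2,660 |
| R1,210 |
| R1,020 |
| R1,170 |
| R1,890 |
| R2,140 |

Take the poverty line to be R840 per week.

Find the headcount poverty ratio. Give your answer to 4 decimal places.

1 of the 10 respondents have income below R840.
H = 1/10 = 0.1000.

0.1000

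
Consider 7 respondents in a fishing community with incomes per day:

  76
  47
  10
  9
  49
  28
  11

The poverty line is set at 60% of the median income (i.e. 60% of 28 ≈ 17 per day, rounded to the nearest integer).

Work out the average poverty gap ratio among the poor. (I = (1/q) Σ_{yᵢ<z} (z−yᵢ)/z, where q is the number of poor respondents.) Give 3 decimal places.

0.412

Below z: 9, 10, 11 (q = 3 of N = 7).
Shortfall ratios (z−y)/z: 0.4706, 0.4118, 0.3529; sum = 1.235294.
I averages over the q = 3 poor units only: 1.235294 / 3 = 0.412.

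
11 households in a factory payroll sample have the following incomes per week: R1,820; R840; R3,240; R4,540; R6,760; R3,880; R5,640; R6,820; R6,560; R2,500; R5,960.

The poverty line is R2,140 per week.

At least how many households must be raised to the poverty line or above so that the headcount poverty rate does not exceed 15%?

1

2 of the 11 households are poor, so H = 2/11 = 0.182.
A headcount ratio of at most 15% allows at most ⌊0.15 × 11⌋ = 1 poor households.
So at least 2 − 1 = 1 must be lifted.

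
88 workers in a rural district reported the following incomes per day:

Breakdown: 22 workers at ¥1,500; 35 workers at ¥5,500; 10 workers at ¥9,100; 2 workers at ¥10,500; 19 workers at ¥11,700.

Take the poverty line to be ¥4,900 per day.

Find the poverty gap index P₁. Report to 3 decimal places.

Incomes under z: 22×¥1,500 (q = 22 of N = 88).
Gap ratios (z−y)/z: (4900−1500)/4900 = 0.6939 (×22).
Sum of shortfalls = 15.265306; P₁ averages over all N: 15.265306 / 88 = 0.173.

0.173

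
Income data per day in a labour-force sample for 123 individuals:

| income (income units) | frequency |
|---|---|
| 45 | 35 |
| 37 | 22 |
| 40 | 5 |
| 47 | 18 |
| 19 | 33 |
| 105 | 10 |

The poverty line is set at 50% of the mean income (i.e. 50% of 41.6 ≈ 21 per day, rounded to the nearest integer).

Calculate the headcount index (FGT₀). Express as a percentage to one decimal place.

26.8%

33 of the 123 individuals have income below 21.
H = 33/123 = 26.8%.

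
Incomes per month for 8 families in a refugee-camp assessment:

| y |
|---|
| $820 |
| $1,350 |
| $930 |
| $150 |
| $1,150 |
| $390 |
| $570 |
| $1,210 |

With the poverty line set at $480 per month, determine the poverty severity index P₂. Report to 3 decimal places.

0.063

Poor units: $150, $390 (q = 2 of N = 8).
Relative gaps: (480−150)/480 = 0.6875; (480−390)/480 = 0.1875.
Squared: 0.4727; 0.0352.
Sum = 0.507812; P₂ = 0.507812 / 8 = 0.063.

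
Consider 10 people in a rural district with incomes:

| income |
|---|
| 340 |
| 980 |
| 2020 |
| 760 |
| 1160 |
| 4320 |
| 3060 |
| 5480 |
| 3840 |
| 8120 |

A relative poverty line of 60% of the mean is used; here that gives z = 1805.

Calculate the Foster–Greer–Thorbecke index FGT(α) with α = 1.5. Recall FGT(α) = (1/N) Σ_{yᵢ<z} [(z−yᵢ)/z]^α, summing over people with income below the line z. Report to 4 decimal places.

Poor units: 340, 760, 980, 1160 (q = 4 of N = 10).
Shortfall ratios: (1805−340)/1805 = 0.8116; (1805−760)/1805 = 0.5789; (1805−980)/1805 = 0.4571; (1805−1160)/1805 = 0.3573.
Raised to α = 1.5: 0.73121; 0.44051; 0.30900; 0.21361.
Sum = 1.694336; FGT(1.5) = 1.694336 / 10 = 0.1694.

0.1694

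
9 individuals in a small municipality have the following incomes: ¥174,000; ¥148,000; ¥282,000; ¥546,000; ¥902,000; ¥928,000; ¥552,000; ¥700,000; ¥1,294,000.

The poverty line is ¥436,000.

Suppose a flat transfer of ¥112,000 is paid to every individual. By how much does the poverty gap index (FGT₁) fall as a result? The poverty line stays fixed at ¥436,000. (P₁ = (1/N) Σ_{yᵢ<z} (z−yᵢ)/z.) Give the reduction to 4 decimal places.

Before: below the line — ¥148,000, ¥174,000, ¥282,000; poverty gap index (FGT₁) = 0.179409.
After the ¥112,000 transfer: below the line — ¥260,000, ¥286,000, ¥394,000; poverty gap index (FGT₁) = 0.093782.
Reduction = 0.179409 − 0.093782 = 0.0856.

0.0856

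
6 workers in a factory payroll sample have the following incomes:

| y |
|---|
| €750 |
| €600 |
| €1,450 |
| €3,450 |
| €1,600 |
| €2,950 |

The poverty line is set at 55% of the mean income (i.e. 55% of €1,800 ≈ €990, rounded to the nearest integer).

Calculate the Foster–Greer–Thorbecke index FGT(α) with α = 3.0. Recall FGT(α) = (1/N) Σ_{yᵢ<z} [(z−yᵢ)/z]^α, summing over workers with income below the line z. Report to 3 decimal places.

Below z: €600, €750 (q = 2 of N = 6).
Shortfall ratios: (990−600)/990 = 0.3939; (990−750)/990 = 0.2424.
Raised to α = 3.0: 0.06113; 0.01425.
Sum = 0.075382; FGT(3.0) = 0.075382 / 6 = 0.013.

0.013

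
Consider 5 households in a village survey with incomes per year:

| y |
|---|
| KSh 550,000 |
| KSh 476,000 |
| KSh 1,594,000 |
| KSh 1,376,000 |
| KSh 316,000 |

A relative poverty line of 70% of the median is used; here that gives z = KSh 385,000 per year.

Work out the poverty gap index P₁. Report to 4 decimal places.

0.0358

Below z: KSh 316,000 (q = 1 of N = 5).
Gap ratios (z−y)/z: (385000−316000)/385000 = 0.1792.
Sum of shortfalls = 0.179221; P₁ averages over all N: 0.179221 / 5 = 0.0358.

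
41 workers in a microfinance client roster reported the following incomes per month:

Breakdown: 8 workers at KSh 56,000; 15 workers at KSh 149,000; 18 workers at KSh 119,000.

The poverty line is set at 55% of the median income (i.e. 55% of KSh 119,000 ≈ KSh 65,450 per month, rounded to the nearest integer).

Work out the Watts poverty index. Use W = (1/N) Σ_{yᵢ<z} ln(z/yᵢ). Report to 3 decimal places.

Below z: 8×KSh 56,000 (q = 8 of N = 41).
Log shortfalls: ln(65450/56000) = 0.1559 (×8).
W = 1.247478 / 41 = 0.030.

0.030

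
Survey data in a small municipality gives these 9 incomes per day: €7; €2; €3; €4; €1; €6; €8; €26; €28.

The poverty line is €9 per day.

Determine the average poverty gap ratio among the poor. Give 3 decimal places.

Incomes under z: €1, €2, €3, €4, €6, €7, €8 (q = 7 of N = 9).
Shortfall ratios (z−y)/z: 0.8889, 0.7778, 0.6667, 0.5556, 0.3333, 0.2222, 0.1111; sum = 3.555556.
The income-gap ratio divides by q (the poor only): 3.555556 / 7 = 0.508.

0.508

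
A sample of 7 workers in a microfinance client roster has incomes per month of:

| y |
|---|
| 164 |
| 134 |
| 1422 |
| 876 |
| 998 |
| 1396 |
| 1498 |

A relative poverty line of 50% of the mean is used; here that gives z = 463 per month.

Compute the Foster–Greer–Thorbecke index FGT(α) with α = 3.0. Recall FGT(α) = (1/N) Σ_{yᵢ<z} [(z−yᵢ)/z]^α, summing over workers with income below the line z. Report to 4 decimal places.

Below the line: 134, 164 (q = 2 of N = 7).
Normalized shortfalls: (463−134)/463 = 0.7106; (463−164)/463 = 0.6458.
Raised to α = 3.0: 0.35879; 0.26932.
Sum = 0.628115; FGT(3.0) = 0.628115 / 7 = 0.0897.

0.0897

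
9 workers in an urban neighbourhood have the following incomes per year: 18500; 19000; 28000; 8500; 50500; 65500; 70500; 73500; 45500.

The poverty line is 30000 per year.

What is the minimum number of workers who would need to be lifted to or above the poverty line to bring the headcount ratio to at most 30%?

4 of the 9 workers are poor, so H = 4/9 = 0.444.
A headcount ratio of at most 30% allows at most ⌊0.30 × 9⌋ = 2 poor workers.
So at least 4 − 2 = 2 must be lifted.

2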